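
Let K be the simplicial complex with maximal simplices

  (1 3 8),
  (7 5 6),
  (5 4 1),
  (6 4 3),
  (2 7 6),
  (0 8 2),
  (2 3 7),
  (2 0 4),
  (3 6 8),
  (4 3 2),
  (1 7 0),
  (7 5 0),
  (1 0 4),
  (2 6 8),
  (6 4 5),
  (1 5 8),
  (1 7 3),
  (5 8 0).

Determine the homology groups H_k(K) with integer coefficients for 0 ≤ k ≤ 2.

Order the vertices as 0 < 1 < 2 < 3 < 4 < 5 < 6 < 7 < 8. Listing each simplex with vertices in this order, K has dimension 2 with simplices:

  0-simplices (9): [0], [1], [2], [3], [4], [5], [6], [7], [8]
  1-simplices (27): (27 of them)
  2-simplices (18): [0,1,4], [0,1,7], [0,2,4], [0,2,8], [0,5,7], [0,5,8], [1,3,7], [1,3,8], [1,4,5], [1,5,8], [2,3,4], [2,3,7], [2,6,7], [2,6,8], [3,4,6], [3,6,8], [4,5,6], [5,6,7]

so the chain groups are C_0 ≅ Z^9, C_1 ≅ Z^27, C_2 ≅ Z^18.

The boundary map ∂_1: C_1 → C_0 is given by ∂[p,q] = [q] − [p]. For instance
  ∂[5,7] = [7] − [5].
As a 9×27 matrix over Z this has rank 8, with invariant factors (1,1,1,1,1,1,1,1).

Boundary ∂_2: C_2 → C_1 maps a triangle to the signed sum of its edges. For instance
  ∂[1,4,5] = [4,5] − [1,5] + [1,4],
  ∂[1,3,7] = [3,7] − [1,7] + [1,3].
As a 27×18 matrix over Z this has rank 18, with invariant factors (1,1,1,1,1,1,1,1,1,1,1,1,1,1,1,1,1,2).

Reading off H_k = ker ∂_k / im ∂_{k+1}:

  H_0: rank C_0 − rank ∂_1 = 9 − 8 = 1, and the invariant factors of ∂_1 are all 1, so H_0 ≅ Z.
  H_1: rank ker ∂_1 − rank ∂_2 = (27 − 8) − 18 = 1, and ∂_2 has invariant factor 2 > 1, so H_1 ≅ Z ⊕ Z/2Z.
  H_2: rank ker ∂_2 − rank ∂_3 = (18 − 18) − 0 = 0, and there is no ∂_3, so H_2 ≅ 0.

H_0 ≅ Z,  H_1 ≅ Z ⊕ Z/2Z,  H_2 = 0.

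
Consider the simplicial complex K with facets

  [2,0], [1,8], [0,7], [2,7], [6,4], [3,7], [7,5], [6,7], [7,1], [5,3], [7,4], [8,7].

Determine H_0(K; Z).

Order the vertices as 0 < 1 < 2 < 3 < 4 < 5 < 6 < 7 < 8. Listing each simplex with vertices in this order, K has dimension 1 with simplices:

  0-simplices (9): [0], [1], [2], [3], [4], [5], [6], [7], [8]
  1-simplices (12): [0,2], [0,7], [1,7], [1,8], [2,7], [3,5], [3,7], [4,6], [4,7], [5,7], [6,7], [7,8]

Hence C_0 ≅ Z^9, C_1 ≅ Z^12.

The boundary map ∂_1: C_1 → C_0 is given by ∂[p,q] = [q] − [p].
As a 9×12 matrix over Z this has rank 8, with invariant factors (1,1,1,1,1,1,1,1).

From H_k ≅ ker(∂_k) / im(∂_{k+1}) we obtain:

  H_0: rank C_0 − rank ∂_1 = 9 − 8 = 1, and the invariant factors of ∂_1 are all 1, so H_0 ≅ Z.

H_0 ≅ Z.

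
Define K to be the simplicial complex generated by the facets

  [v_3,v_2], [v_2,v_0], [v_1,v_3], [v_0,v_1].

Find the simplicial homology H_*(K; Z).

H_0 ≅ Z,  H_1 ≅ Z.

Order the vertices as v_0 < v_1 < v_2 < v_3. Listing each simplex with vertices in this order, K has dimension 1 with simplices:

  0-simplices (4): [v_0], [v_1], [v_2], [v_3]
  1-simplices (4): [v_0,v_1], [v_0,v_2], [v_1,v_3], [v_2,v_3]

giving chain groups C_0 ≅ Z^4, C_1 ≅ Z^4.

∂_1: C_1 → C_0 is given by ∂[p,q] = [q] − [p]. For instance
  ∂[v_0,v_2] = [v_2] − [v_0].
As a 4×4 matrix over Z this has rank 3, with invariant factors (1,1,1).

From H_k ≅ ker(∂_k) / im(∂_{k+1}) we obtain:

  H_0: rank C_0 − rank ∂_1 = 4 − 3 = 1, and the invariant factors of ∂_1 are all 1, so H_0 ≅ Z.
  H_1: rank ker ∂_1 − rank ∂_2 = (4 − 3) − 0 = 1, and there is no ∂_2, so H_1 ≅ Z.

As a check, the Euler characteristic is 4 − 4 = 0, which agrees with 1 − 1 = 0.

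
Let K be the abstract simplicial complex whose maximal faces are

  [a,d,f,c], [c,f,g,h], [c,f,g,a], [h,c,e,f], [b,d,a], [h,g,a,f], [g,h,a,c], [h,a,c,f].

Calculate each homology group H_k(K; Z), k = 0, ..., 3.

H_0 = Z,  H_1 = 0,  H_2 = 0,  H_3 = Z.

Take the total order a < b < c < d < e < f < g < h on the vertex set. Then K (dimension 3) consists of the simplices:

  0-simplices (8): a, b, c, d, e, f, g, h
  1-simplices (18): ab, ac, ad, af, ag, ah, bd, cd, ce, cf, cg, ch, df, ef, eh, fg, fh, gh
  2-simplices (17): abd, acd, acf, acg, ach, adf, afg, afh, agh, cdf, cef, ceh, cfg, cfh, cgh, efh, fgh
  3-simplices (7): acdf, acfg, acfh, acgh, afgh, cefh, cfgh

Hence C_0 ≅ Z^8, C_1 ≅ Z^18, C_2 ≅ Z^17, C_3 ≅ Z^7.

∂_1: C_1 → C_0 is given by ∂[p,q] = [q] − [p]. For instance
  ∂cf = f − c.
The resulting 8×18 matrix has rank 7, and its Smith normal form has invariant factors (1,1,1,1,1,1,1).

Boundary ∂_2: C_2 → C_1 sends each 2-simplex [p,q,r] to [q,r] − [p,r] + [p,q]. For instance
  ∂acg = cg − ag + ac,
  ∂abd = bd − ad + ab.
The resulting 18×17 matrix has rank 11, and its Smith normal form has invariant factors (1,1,1,1,1,1,1,1,1,1,1).

∂_3: C_3 → C_2 sends each 3-simplex σ to the alternating sum Σ_i (−1)^i (σ with its i-th vertex removed). For instance
  ∂cfgh = fgh − cgh + cfh − cfg,
  ∂cefh = efh − cfh + ceh − cef.
The resulting 17×7 matrix has rank 6, and its Smith normal form has invariant factors (1,1,1,1,1,1).

From H_k ≅ ker(∂_k) / im(∂_{k+1}) we obtain:

  H_0: rank C_0 − rank ∂_1 = 8 − 7 = 1, and the invariant factors of ∂_1 are all 1, so H_0 ≅ Z.
  H_1: rank ker ∂_1 − rank ∂_2 = (18 − 7) − 11 = 0, and the invariant factors of ∂_2 are all 1, so H_1 ≅ 0.
  H_2: rank ker ∂_2 − rank ∂_3 = (17 − 11) − 6 = 0, and the invariant factors of ∂_3 are all 1, so H_2 ≅ 0.
  H_3: rank ker ∂_3 − rank ∂_4 = (7 − 6) − 0 = 1, and there is no ∂_4, so H_3 ≅ Z.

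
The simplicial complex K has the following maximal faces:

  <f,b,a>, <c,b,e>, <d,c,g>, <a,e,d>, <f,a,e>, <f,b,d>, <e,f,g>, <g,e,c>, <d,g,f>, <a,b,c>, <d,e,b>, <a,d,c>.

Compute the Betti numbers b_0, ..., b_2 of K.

b_0 = 1, b_1 = 0, b_2 = 0.

Fix the vertex order a < b < c < d < e < f < g and write every simplex with vertices in increasing order. Then dim K = 2 and the simplices of K are:

  0-simplices (7): a, b, c, d, e, f, g
  1-simplices (18): ab, ac, ad, ae, af, bc, bd, be, bf, cd, ce, cg, de, df, dg, ef, eg, fg
  2-simplices (12): abc, abf, acd, ade, aef, bce, bde, bdf, cdg, ceg, dfg, efg

giving chain groups C_0 ≅ Z^7, C_1 ≅ Z^18, C_2 ≅ Z^12.

The boundary map ∂_1: C_1 → C_0 is given by ∂[p,q] = [q] − [p]. For instance
  ∂ad = d − a.
The resulting 7×18 matrix has rank 6, and its Smith normal form has invariant factors (1,1,1,1,1,1).

∂_2: C_2 → C_1 acts by ∂[p,q,r] = [q,r] − [p,r] + [p,q]. For instance
  ∂ade = de − ae + ad,
  ∂bce = ce − be + bc.
The 18×12 boundary matrix has rank 12 and Smith normal form diag(1,1,1,1,1,1,1,1,1,1,1,2).

Reading off H_k = ker ∂_k / im ∂_{k+1}:

  H_0: rank C_0 − rank ∂_1 = 7 − 6 = 1, and the invariant factors of ∂_1 are all 1, so H_0 = Z.
  H_1: rank ker ∂_1 − rank ∂_2 = (18 − 6) − 12 = 0, and ∂_2 has invariant factor 2 > 1, so H_1 = Z/2Z.
  H_2: rank ker ∂_2 − rank ∂_3 = (12 − 12) − 0 = 0, and there is no ∂_3, so H_2 = 0.

Hence the Betti numbers are b_0 = 1, b_1 = 0, b_2 = 0.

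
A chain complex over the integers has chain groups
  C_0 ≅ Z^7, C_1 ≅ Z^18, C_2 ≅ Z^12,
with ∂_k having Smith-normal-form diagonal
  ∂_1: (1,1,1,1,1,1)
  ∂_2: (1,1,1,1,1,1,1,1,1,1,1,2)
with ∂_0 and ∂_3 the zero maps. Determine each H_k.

H_0: b_0 = 7 − 0 − 6 = 1; torsion from ∂_1 factors > 1: none. So H_0 ≅ Z.
H_1: b_1 = 18 − 6 − 12 = 0; torsion from ∂_2 factors > 1: [2]. So H_1 ≅ Z/2.
H_2: b_2 = 12 − 12 − 0 = 0; torsion from ∂_3 factors > 1: none. So H_2 ≅ 0.

H_0 ≅ Z,  H_1 ≅ Z/2,  H_2 = 0.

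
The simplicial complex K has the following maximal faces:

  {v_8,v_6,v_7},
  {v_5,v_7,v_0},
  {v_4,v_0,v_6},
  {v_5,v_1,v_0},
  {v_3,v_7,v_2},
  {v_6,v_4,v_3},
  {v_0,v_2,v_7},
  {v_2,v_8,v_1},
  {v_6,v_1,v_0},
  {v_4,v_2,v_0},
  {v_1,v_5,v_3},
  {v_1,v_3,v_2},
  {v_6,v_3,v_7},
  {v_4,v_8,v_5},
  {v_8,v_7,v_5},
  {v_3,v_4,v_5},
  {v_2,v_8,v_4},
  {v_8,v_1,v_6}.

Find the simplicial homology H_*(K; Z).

H_0 ≅ Z,  H_1 ≅ Z^2,  H_2 ≅ Z.

Take the total order v_0 < v_1 < v_2 < v_3 < v_4 < v_5 < v_6 < v_7 < v_8 on the vertex set. Then K (dimension 2) consists of the simplices:

  0-simplices (9): [v_0], [v_1], [v_2], [v_3], [v_4], [v_5], [v_6], [v_7], [v_8]
  1-simplices (27): (27 of them)
  2-simplices (18): (18 of them)

Hence C_0 ≅ Z^9, C_1 ≅ Z^27, C_2 ≅ Z^18.

Boundary ∂_1: C_1 → C_0 maps an edge to its endpoints' difference, ∂[p,q] = q − p.
This gives a 9×27 integer matrix of rank 8; reducing to Smith normal form yields diagonal entries (1,1,1,1,1,1,1,1).

∂_2: C_2 → C_1 maps a triangle to the signed sum of its edges. For instance
  ∂[v_0,v_2,v_4] = [v_2,v_4] − [v_0,v_4] + [v_0,v_2],
  ∂[v_3,v_4,v_6] = [v_4,v_6] − [v_3,v_6] + [v_3,v_4].
This gives a 27×18 integer matrix of rank 17; reducing to Smith normal form yields diagonal entries (1,1,1,1,1,1,1,1,1,1,1,1,1,1,1,1,1).

Computing H_k = (kernel of ∂_k) / (image of ∂_{k+1}):

  H_0: rank C_0 − rank ∂_1 = 9 − 8 = 1, and the invariant factors of ∂_1 are all 1, so H_0 ≅ Z.
  H_1: rank ker ∂_1 − rank ∂_2 = (27 − 8) − 17 = 2, and the invariant factors of ∂_2 are all 1, so H_1 ≅ Z^2.
  H_2: rank ker ∂_2 − rank ∂_3 = (18 − 17) − 0 = 1, and there is no ∂_3, so H_2 ≅ Z.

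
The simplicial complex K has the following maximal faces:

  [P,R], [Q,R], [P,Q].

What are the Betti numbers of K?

b_0 = 1, b_1 = 1.

We work with the vertex ordering P < Q < R. The simplices of K, each written with vertices in increasing order, are:

  0-simplices (3): P, Q, R
  1-simplices (3): PQ, PR, QR

giving chain groups C_0 ≅ Z^3, C_1 ≅ Z^3.

Boundary ∂_1: C_1 → C_0 is given by ∂[p,q] = [q] − [p]. For instance
  ∂QR = R − Q.
This gives a 3×3 integer matrix of rank 2; reducing to Smith normal form yields diagonal entries (1,1).

Now H_k = ker ∂_k / im ∂_{k+1}, so:

  H_0: rank C_0 − rank ∂_1 = 3 − 2 = 1, and the invariant factors of ∂_1 are all 1, so H_0 = Z.
  H_1: rank ker ∂_1 − rank ∂_2 = (3 − 2) − 0 = 1, and there is no ∂_2, so H_1 = Z.

(K is a triangulation of the circle S^1.)

Hence the Betti numbers are b_0 = 1, b_1 = 1.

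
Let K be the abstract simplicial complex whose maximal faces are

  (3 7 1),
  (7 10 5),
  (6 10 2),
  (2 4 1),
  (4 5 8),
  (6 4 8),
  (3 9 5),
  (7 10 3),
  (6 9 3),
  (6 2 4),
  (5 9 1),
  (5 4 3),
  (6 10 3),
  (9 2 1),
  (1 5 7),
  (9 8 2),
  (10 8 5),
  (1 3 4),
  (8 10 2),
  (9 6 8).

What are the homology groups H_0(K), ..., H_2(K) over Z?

We work with the vertex ordering 1 < 2 < 3 < 4 < 5 < 6 < 7 < 8 < 9 < 10. The simplices of K, each written with vertices in increasing order, are:

  0-simplices (10): [1], [2], [3], [4], [5], [6], [7], [8], [9], [10]
  1-simplices (30): (30 of them)
  2-simplices (20): (20 of them)

Hence C_0 ≅ Z^10, C_1 ≅ Z^30, C_2 ≅ Z^20.

The boundary map ∂_1: C_1 → C_0 sends each edge [p,q] (with p < q) to q − p. For instance
  ∂[2,10] = [10] − [2].
The 10×30 boundary matrix has rank 9 and Smith normal form diag(1,1,1,1,1,1,1,1,1).

The boundary map ∂_2: C_2 → C_1 maps a triangle to the signed sum of its edges. For instance
  ∂[3,6,9] = [6,9] − [3,9] + [3,6],
  ∂[3,6,10] = [6,10] − [3,10] + [3,6].
The resulting 30×20 matrix has rank 20, and its Smith normal form has invariant factors (1,1,1,1,1,1,1,1,1,1,1,1,1,1,1,1,1,1,1,2).

Computing H_k = (kernel of ∂_k) / (image of ∂_{k+1}):

  H_0: rank C_0 − rank ∂_1 = 10 − 9 = 1, and the invariant factors of ∂_1 are all 1, so H_0 = Z.
  H_1: rank ker ∂_1 − rank ∂_2 = (30 − 9) − 20 = 1, and ∂_2 has invariant factor 2 > 1, so H_1 = Z × Z/2.
  H_2: rank ker ∂_2 − rank ∂_3 = (20 − 20) − 0 = 0, and there is no ∂_3, so H_2 = 0.

(K is a triangulation of the Klein bottle.)

H_0 ≅ Z,  H_1 ≅ Z × Z/2,  H_2 = 0.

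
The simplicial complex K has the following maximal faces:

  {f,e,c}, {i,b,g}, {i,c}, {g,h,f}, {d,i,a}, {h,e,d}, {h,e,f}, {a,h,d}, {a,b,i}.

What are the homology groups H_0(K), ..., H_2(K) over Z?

H_0 = Z,  H_1 = Z^2,  H_2 = 0.

We work with the vertex ordering a < b < c < d < e < f < g < h < i. The simplices of K, each written with vertices in increasing order, are:

  0-simplices (9): a, b, c, d, e, f, g, h, i
  1-simplices (18): ab, ad, ah, ai, bg, bi, ce, cf, ci, de, dh, di, ef, eh, fg, fh, gh, gi
  2-simplices (8): abi, adh, adi, bgi, cef, deh, efh, fgh

Hence C_0 ≅ Z^9, C_1 ≅ Z^18, C_2 ≅ Z^8.

The boundary map ∂_1: C_1 → C_0 is given by ∂[p,q] = [q] − [p]. For instance
  ∂eh = h − e.
This gives a 9×18 integer matrix of rank 8; reducing to Smith normal form yields diagonal entries (1,1,1,1,1,1,1,1).

The boundary map ∂_2: C_2 → C_1 maps a triangle to the signed sum of its edges. For instance
  ∂adh = dh − ah + ad,
  ∂adi = di − ai + ad.
As a 18×8 matrix over Z this has rank 8, with invariant factors (1,1,1,1,1,1,1,1).

Reading off H_k = ker ∂_k / im ∂_{k+1}:

  H_0: rank C_0 − rank ∂_1 = 9 − 8 = 1, and the invariant factors of ∂_1 are all 1, so H_0 = Z.
  H_1: rank ker ∂_1 − rank ∂_2 = (18 − 8) − 8 = 2, and the invariant factors of ∂_2 are all 1, so H_1 = Z^2.
  H_2: rank ker ∂_2 − rank ∂_3 = (8 − 8) − 0 = 0, and there is no ∂_3, so H_2 = 0.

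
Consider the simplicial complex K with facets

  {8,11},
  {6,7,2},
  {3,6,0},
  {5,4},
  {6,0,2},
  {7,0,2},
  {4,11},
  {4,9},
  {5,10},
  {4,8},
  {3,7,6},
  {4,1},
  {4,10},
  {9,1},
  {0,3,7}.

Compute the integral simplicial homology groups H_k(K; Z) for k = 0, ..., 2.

Fix the vertex order 0 < 1 < 2 < 3 < 4 < 5 < 6 < 7 < 8 < 9 < 10 < 11 and write every simplex with vertices in increasing order. Then dim K = 2 and the simplices of K are:

  0-simplices (12): [0], [1], [2], [3], [4], [5], [6], [7], [8], [9], [10], [11]
  1-simplices (18): [0,2], [0,3], [0,6], [0,7], [1,4], [1,9], [2,6], [2,7], [3,6], [3,7], [4,5], [4,8], [4,9], [4,10], [4,11], [5,10], [6,7], [8,11]
  2-simplices (6): [0,2,6], [0,2,7], [0,3,6], [0,3,7], [2,6,7], [3,6,7]

Hence C_0 ≅ Z^12, C_1 ≅ Z^18, C_2 ≅ Z^6.

The boundary map ∂_1: C_1 → C_0 sends each edge [p,q] (with p < q) to q − p.
This gives a 12×18 integer matrix of rank 10; reducing to Smith normal form yields diagonal entries (1,1,1,1,1,1,1,1,1,1).

The boundary map ∂_2: C_2 → C_1 sends each 2-simplex [p,q,r] to [q,r] − [p,r] + [p,q]. For instance
  ∂[2,6,7] = [6,7] − [2,7] + [2,6],
  ∂[0,3,6] = [3,6] − [0,6] + [0,3].
As a 18×6 matrix over Z this has rank 5, with invariant factors (1,1,1,1,1).

Computing H_k = (kernel of ∂_k) / (image of ∂_{k+1}):

  H_0: rank C_0 − rank ∂_1 = 12 − 10 = 2, and the invariant factors of ∂_1 are all 1, so H_0 ≅ Z^2.
  H_1: rank ker ∂_1 − rank ∂_2 = (18 − 10) − 5 = 3, and the invariant factors of ∂_2 are all 1, so H_1 ≅ Z^3.
  H_2: rank ker ∂_2 − rank ∂_3 = (6 − 5) − 0 = 1, and there is no ∂_3, so H_2 ≅ Z.

(K is a triangulation of the disjoint union of a wedge of 3 circles and the 2-sphere S^2.)

H_0 ≅ Z^2,  H_1 ≅ Z^3,  H_2 ≅ Z.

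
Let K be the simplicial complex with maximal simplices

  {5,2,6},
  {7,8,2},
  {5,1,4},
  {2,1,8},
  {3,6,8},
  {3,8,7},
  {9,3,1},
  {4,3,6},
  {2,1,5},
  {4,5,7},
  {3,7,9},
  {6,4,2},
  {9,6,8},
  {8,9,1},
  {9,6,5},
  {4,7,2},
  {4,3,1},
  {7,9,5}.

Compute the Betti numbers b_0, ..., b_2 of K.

b_0 = 1, b_1 = 1, b_2 = 0.

Take the total order 1 < 2 < 3 < 4 < 5 < 6 < 7 < 8 < 9 on the vertex set. Then K (dimension 2) consists of the simplices:

  0-simplices (9): [1], [2], [3], [4], [5], [6], [7], [8], [9]
  1-simplices (27): (27 of them)
  2-simplices (18): [1,2,5], [1,2,8], [1,3,4], [1,3,9], [1,4,5], [1,8,9], [2,4,6], [2,4,7], [2,5,6], [2,7,8], [3,4,6], [3,6,8], [3,7,8], [3,7,9], [4,5,7], [5,6,9], [5,7,9], [6,8,9]

giving chain groups C_0 ≅ Z^9, C_1 ≅ Z^27, C_2 ≅ Z^18.

Boundary ∂_1: C_1 → C_0 is given by ∂[p,q] = [q] − [p]. For instance
  ∂[2,5] = [5] − [2].
The 9×27 boundary matrix has rank 8 and Smith normal form diag(1,1,1,1,1,1,1,1).

The boundary map ∂_2: C_2 → C_1 acts by ∂[p,q,r] = [q,r] − [p,r] + [p,q]. For instance
  ∂[4,5,7] = [5,7] − [4,7] + [4,5],
  ∂[1,3,9] = [3,9] − [1,9] + [1,3].
The 27×18 boundary matrix has rank 18 and Smith normal form diag(1,1,1,1,1,1,1,1,1,1,1,1,1,1,1,1,1,2).

Now H_k = ker ∂_k / im ∂_{k+1}, so:

  H_0: rank C_0 − rank ∂_1 = 9 − 8 = 1, and the invariant factors of ∂_1 are all 1, so H_0 = Z.
  H_1: rank ker ∂_1 − rank ∂_2 = (27 − 8) − 18 = 1, and ∂_2 has invariant factor 2 > 1, so H_1 = Z ⊕ Z/2.
  H_2: rank ker ∂_2 − rank ∂_3 = (18 − 18) − 0 = 0, and there is no ∂_3, so H_2 = 0.

As a check, the Euler characteristic is 9 − 27 + 18 = 0, which agrees with 1 − 1 + 0 = 0.
(K is a triangulation of the Klein bottle.)

Hence the Betti numbers are b_0 = 1, b_1 = 1, b_2 = 0.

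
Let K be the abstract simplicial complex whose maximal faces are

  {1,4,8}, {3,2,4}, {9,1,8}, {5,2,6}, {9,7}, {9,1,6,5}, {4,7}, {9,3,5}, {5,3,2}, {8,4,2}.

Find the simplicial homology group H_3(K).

We work with the vertex ordering 1 < 2 < 3 < 4 < 5 < 6 < 7 < 8 < 9. The simplices of K, each written with vertices in increasing order, are:

  0-simplices (9): [1], [2], [3], [4], [5], [6], [7], [8], [9]
  1-simplices (20): [1,4], [1,5], [1,6], [1,8], [1,9], [2,3], [2,4], [2,5], [2,6], [2,8], [3,4], [3,5], [3,9], [4,7], [4,8], [5,6], [5,9], [6,9], [7,9], [8,9]
  2-simplices (11): [1,4,8], [1,5,6], [1,5,9], [1,6,9], [1,8,9], [2,3,4], [2,3,5], [2,4,8], [2,5,6], [3,5,9], [5,6,9]
  3-simplices (1): [1,5,6,9]

giving chain groups C_0 ≅ Z^9, C_1 ≅ Z^20, C_2 ≅ Z^11, C_3 ≅ Z^1.

∂_1: C_1 → C_0 is given by ∂[p,q] = [q] − [p].
The resulting 9×20 matrix has rank 8, and its Smith normal form has invariant factors (1,1,1,1,1,1,1,1).

∂_2: C_2 → C_1 sends each 2-simplex [p,q,r] to [q,r] − [p,r] + [p,q]. For instance
  ∂[2,3,5] = [3,5] − [2,5] + [2,3],
  ∂[5,6,9] = [6,9] − [5,9] + [5,6].
The 20×11 boundary matrix has rank 10 and Smith normal form diag(1,1,1,1,1,1,1,1,1,1).

The boundary map ∂_3: C_3 → C_2 sends each 3-simplex σ to the alternating sum Σ_i (−1)^i (σ with its i-th vertex removed). For instance
  ∂[1,5,6,9] = [5,6,9] − [1,6,9] + [1,5,9] − [1,5,6].
As a 11×1 matrix over Z this has rank 1, with invariant factors (1).

Reading off H_k = ker ∂_k / im ∂_{k+1}:

  H_3: rank ker ∂_3 − rank ∂_4 = (1 − 1) − 0 = 0, and there is no ∂_4, so H_3 ≅ 0.

H_3 = 0.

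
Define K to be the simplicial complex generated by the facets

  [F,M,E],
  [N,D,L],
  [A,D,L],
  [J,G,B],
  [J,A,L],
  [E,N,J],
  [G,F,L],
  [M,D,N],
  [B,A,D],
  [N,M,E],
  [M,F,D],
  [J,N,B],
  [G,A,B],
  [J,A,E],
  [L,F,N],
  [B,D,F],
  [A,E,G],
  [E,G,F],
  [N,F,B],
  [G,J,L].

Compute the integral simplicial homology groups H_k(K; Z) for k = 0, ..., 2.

Fix the vertex order A < B < D < E < F < G < J < L < M < N and write every simplex with vertices in increasing order. Then dim K = 2 and the simplices of K are:

  0-simplices (10): A, B, D, E, F, G, J, L, M, N
  1-simplices (30): AB, AD, AE, AG, AJ, AL, BD, BF, BG, BJ, BN, DF, DL, DM, DN, EF, EG, EJ, EM, EN, FG, FL, FM, FN, GJ, GL, JL, JN, LN, MN
  2-simplices (20): ABD, ABG, ADL, AEG, AEJ, AJL, BDF, BFN, BGJ, BJN, DFM, DLN, DMN, EFG, EFM, EJN, EMN, FGL, FLN, GJL

so the chain groups are C_0 ≅ Z^10, C_1 ≅ Z^30, C_2 ≅ Z^20.

∂_1: C_1 → C_0 maps an edge to its endpoints' difference, ∂[p,q] = q − p.
The resulting 10×30 matrix has rank 9, and its Smith normal form has invariant factors (1,1,1,1,1,1,1,1,1).

∂_2: C_2 → C_1 sends each 2-simplex [p,q,r] to [q,r] − [p,r] + [p,q]. For instance
  ∂BDF = DF − BF + BD,
  ∂ABD = BD − AD + AB.
The resulting 30×20 matrix has rank 20, and its Smith normal form has invariant factors (1,1,1,1,1,1,1,1,1,1,1,1,1,1,1,1,1,1,1,2).

Computing H_k = (kernel of ∂_k) / (image of ∂_{k+1}):

  H_0: rank C_0 − rank ∂_1 = 10 − 9 = 1, and the invariant factors of ∂_1 are all 1, so H_0 ≅ Z.
  H_1: rank ker ∂_1 − rank ∂_2 = (30 − 9) − 20 = 1, and ∂_2 has invariant factor 2 > 1, so H_1 ≅ Z × Z/2.
  H_2: rank ker ∂_2 − rank ∂_3 = (20 − 20) − 0 = 0, and there is no ∂_3, so H_2 ≅ 0.

As a check, the Euler characteristic is 10 − 30 + 20 = 0, which agrees with 1 − 1 + 0 = 0.

H_0 ≅ Z,  H_1 ≅ Z × Z/2,  H_2 = 0.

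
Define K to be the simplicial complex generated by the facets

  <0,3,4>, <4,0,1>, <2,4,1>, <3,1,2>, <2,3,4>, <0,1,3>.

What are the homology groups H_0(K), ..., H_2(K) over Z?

We work with the vertex ordering 0 < 1 < 2 < 3 < 4. The simplices of K, each written with vertices in increasing order, are:

  0-simplices (5): [0], [1], [2], [3], [4]
  1-simplices (9): [0,1], [0,3], [0,4], [1,2], [1,3], [1,4], [2,3], [2,4], [3,4]
  2-simplices (6): [0,1,3], [0,1,4], [0,3,4], [1,2,3], [1,2,4], [2,3,4]

Hence C_0 ≅ Z^5, C_1 ≅ Z^9, C_2 ≅ Z^6.

The boundary map ∂_1: C_1 → C_0 is given by ∂[p,q] = [q] − [p].
As a 5×9 matrix over Z this has rank 4, with invariant factors (1,1,1,1).

∂_2: C_2 → C_1 sends each 2-simplex [p,q,r] to [q,r] − [p,r] + [p,q]. For instance
  ∂[0,3,4] = [3,4] − [0,4] + [0,3],
  ∂[1,2,4] = [2,4] − [1,4] + [1,2].
The resulting 9×6 matrix has rank 5, and its Smith normal form has invariant factors (1,1,1,1,1).

From H_k ≅ ker(∂_k) / im(∂_{k+1}) we obtain:

  H_0: rank C_0 − rank ∂_1 = 5 − 4 = 1, and the invariant factors of ∂_1 are all 1, so H_0 = Z.
  H_1: rank ker ∂_1 − rank ∂_2 = (9 − 4) − 5 = 0, and the invariant factors of ∂_2 are all 1, so H_1 = 0.
  H_2: rank ker ∂_2 − rank ∂_3 = (6 − 5) − 0 = 1, and there is no ∂_3, so H_2 = Z.

As a check, the Euler characteristic is 5 − 9 + 6 = 2, which agrees with 1 − 0 + 1 = 2.

H_0 = Z,  H_1 = 0,  H_2 = Z.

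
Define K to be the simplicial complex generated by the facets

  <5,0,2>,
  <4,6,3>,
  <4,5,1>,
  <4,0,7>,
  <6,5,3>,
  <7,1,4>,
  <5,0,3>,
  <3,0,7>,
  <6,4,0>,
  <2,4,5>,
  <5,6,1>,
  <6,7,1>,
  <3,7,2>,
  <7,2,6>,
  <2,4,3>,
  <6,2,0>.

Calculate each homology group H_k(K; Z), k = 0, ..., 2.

H_0 ≅ Z,  H_1 ≅ Z^2,  H_2 ≅ Z.

Order the vertices as 0 < 1 < 2 < 3 < 4 < 5 < 6 < 7. Listing each simplex with vertices in this order, K has dimension 2 with simplices:

  0-simplices (8): [0], [1], [2], [3], [4], [5], [6], [7]
  1-simplices (24): (24 of them)
  2-simplices (16): [0,2,5], [0,2,6], [0,3,5], [0,3,7], [0,4,6], [0,4,7], [1,4,5], [1,4,7], [1,5,6], [1,6,7], [2,3,4], [2,3,7], [2,4,5], [2,6,7], [3,4,6], [3,5,6]

so the chain groups are C_0 ≅ Z^8, C_1 ≅ Z^24, C_2 ≅ Z^16.

Boundary ∂_1: C_1 → C_0 sends each edge [p,q] (with p < q) to q − p. For instance
  ∂[3,4] = [4] − [3].
As a 8×24 matrix over Z this has rank 7, with invariant factors (1,1,1,1,1,1,1).

∂_2: C_2 → C_1 maps a triangle to the signed sum of its edges. For instance
  ∂[0,3,5] = [3,5] − [0,5] + [0,3],
  ∂[0,4,6] = [4,6] − [0,6] + [0,4].
The resulting 24×16 matrix has rank 15, and its Smith normal form has invariant factors (1,1,1,1,1,1,1,1,1,1,1,1,1,1,1).

Computing H_k = (kernel of ∂_k) / (image of ∂_{k+1}):

  H_0: rank C_0 − rank ∂_1 = 8 − 7 = 1, and the invariant factors of ∂_1 are all 1, so H_0 = Z.
  H_1: rank ker ∂_1 − rank ∂_2 = (24 − 7) − 15 = 2, and the invariant factors of ∂_2 are all 1, so H_1 = Z^2.
  H_2: rank ker ∂_2 − rank ∂_3 = (16 − 15) − 0 = 1, and there is no ∂_3, so H_2 = Z.

As a check, the Euler characteristic is 8 − 24 + 16 = 0, which agrees with 1 − 2 + 1 = 0.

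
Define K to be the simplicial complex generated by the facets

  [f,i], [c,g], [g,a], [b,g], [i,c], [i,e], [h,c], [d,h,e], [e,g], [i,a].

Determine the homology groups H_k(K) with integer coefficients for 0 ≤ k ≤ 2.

H_0 = Z,  H_1 = Z^3,  H_2 = 0.

Fix the vertex order a < b < c < d < e < f < g < h < i and write every simplex with vertices in increasing order. Then dim K = 2 and the simplices of K are:

  0-simplices (9): a, b, c, d, e, f, g, h, i
  1-simplices (12): ag, ai, bg, cg, ch, ci, de, dh, eg, eh, ei, fi
  2-simplices (1): deh

Hence C_0 ≅ Z^9, C_1 ≅ Z^12, C_2 ≅ Z^1.

∂_1: C_1 → C_0 sends each edge [p,q] (with p < q) to q − p.
This gives a 9×12 integer matrix of rank 8; reducing to Smith normal form yields diagonal entries (1,1,1,1,1,1,1,1).

The boundary map ∂_2: C_2 → C_1 maps a triangle to the signed sum of its edges. For instance
  ∂deh = eh − dh + de.
As a 12×1 matrix over Z this has rank 1, with invariant factors (1).

Computing H_k = (kernel of ∂_k) / (image of ∂_{k+1}):

  H_0: rank C_0 − rank ∂_1 = 9 − 8 = 1, and the invariant factors of ∂_1 are all 1, so H_0 = Z.
  H_1: rank ker ∂_1 − rank ∂_2 = (12 − 8) − 1 = 3, and the invariant factors of ∂_2 are all 1, so H_1 = Z^3.
  H_2: rank ker ∂_2 − rank ∂_3 = (1 − 1) − 0 = 0, and there is no ∂_3, so H_2 = 0.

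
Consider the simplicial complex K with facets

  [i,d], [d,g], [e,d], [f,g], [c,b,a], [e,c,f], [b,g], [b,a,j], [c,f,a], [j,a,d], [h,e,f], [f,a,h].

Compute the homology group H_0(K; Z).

Fix the vertex order a < b < c < d < e < f < g < h < i < j and write every simplex with vertices in increasing order. Then dim K = 2 and the simplices of K are:

  0-simplices (10): a, b, c, d, e, f, g, h, i, j
  1-simplices (19): ab, ac, ad, af, ah, aj, bc, bg, bj, ce, cf, de, dg, di, dj, ef, eh, fg, fh
  2-simplices (7): abc, abj, acf, adj, afh, cef, efh

so the chain groups are C_0 ≅ Z^10, C_1 ≅ Z^19, C_2 ≅ Z^7.

∂_1: C_1 → C_0 maps an edge to its endpoints' difference, ∂[p,q] = q − p.
This gives a 10×19 integer matrix of rank 9; reducing to Smith normal form yields diagonal entries (1,1,1,1,1,1,1,1,1).

Boundary ∂_2: C_2 → C_1 maps a triangle to the signed sum of its edges. For instance
  ∂cef = ef − cf + ce,
  ∂efh = fh − eh + ef.
The 19×7 boundary matrix has rank 7 and Smith normal form diag(1,1,1,1,1,1,1).

From H_k ≅ ker(∂_k) / im(∂_{k+1}) we obtain:

  H_0: rank C_0 − rank ∂_1 = 10 − 9 = 1, and the invariant factors of ∂_1 are all 1, so H_0 ≅ Z.

H_0 = Z.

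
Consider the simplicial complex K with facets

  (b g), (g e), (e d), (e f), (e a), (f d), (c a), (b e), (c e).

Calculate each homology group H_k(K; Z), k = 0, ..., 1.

H_0 = Z,  H_1 = Z^3.

Fix the vertex order a < b < c < d < e < f < g and write every simplex with vertices in increasing order. Then dim K = 1 and the simplices of K are:

  0-simplices (7): a, b, c, d, e, f, g
  1-simplices (9): ac, ae, be, bg, ce, de, df, ef, eg

so the chain groups are C_0 ≅ Z^7, C_1 ≅ Z^9.

∂_1: C_1 → C_0 sends each edge [p,q] (with p < q) to q − p.
The resulting 7×9 matrix has rank 6, and its Smith normal form has invariant factors (1,1,1,1,1,1).

Now H_k = ker ∂_k / im ∂_{k+1}, so:

  H_0: rank C_0 − rank ∂_1 = 7 − 6 = 1, and the invariant factors of ∂_1 are all 1, so H_0 = Z.
  H_1: rank ker ∂_1 − rank ∂_2 = (9 − 6) − 0 = 3, and there is no ∂_2, so H_1 = Z^3.

As a check, the Euler characteristic is 7 − 9 = -2, which agrees with 1 − 3 = -2.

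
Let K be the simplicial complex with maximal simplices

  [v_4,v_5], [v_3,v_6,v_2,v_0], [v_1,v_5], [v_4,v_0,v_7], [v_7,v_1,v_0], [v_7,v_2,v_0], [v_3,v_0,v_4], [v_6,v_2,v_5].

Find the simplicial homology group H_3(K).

H_3 ≅ 0.

K has 8 vertices, 17 edges, 9 triangles, 1 3-simplex.
rank ∂_3 = 1, rank ∂_4 = 0 ⇒ b_3 = 1 − 1 − 0 = 0. So H_3 ≅ 0.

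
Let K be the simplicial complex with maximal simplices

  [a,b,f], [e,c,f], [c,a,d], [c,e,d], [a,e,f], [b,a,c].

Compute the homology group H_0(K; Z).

Take the total order a < b < c < d < e < f on the vertex set. Then K (dimension 2) consists of the simplices:

  0-simplices (6): a, b, c, d, e, f
  1-simplices (12): ab, ac, ad, ae, af, bc, bf, cd, ce, cf, de, ef
  2-simplices (6): abc, abf, acd, aef, cde, cef

Hence C_0 ≅ Z^6, C_1 ≅ Z^12, C_2 ≅ Z^6.

Boundary ∂_1: C_1 → C_0 sends each edge [p,q] (with p < q) to q − p.
This gives a 6×12 integer matrix of rank 5; reducing to Smith normal form yields diagonal entries (1,1,1,1,1).

∂_2: C_2 → C_1 maps a triangle to the signed sum of its edges. For instance
  ∂acd = cd − ad + ac,
  ∂abf = bf − af + ab.
This gives a 12×6 integer matrix of rank 6; reducing to Smith normal form yields diagonal entries (1,1,1,1,1,1).

Reading off H_k = ker ∂_k / im ∂_{k+1}:

  H_0: rank C_0 − rank ∂_1 = 6 − 5 = 1, and the invariant factors of ∂_1 are all 1, so H_0 = Z.

H_0 ≅ Z.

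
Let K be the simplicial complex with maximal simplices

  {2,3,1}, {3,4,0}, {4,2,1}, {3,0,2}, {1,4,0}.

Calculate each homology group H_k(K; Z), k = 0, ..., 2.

H_0 ≅ Z,  H_1 ≅ Z,  H_2 = 0.

Order the vertices as 0 < 1 < 2 < 3 < 4. Listing each simplex with vertices in this order, K has dimension 2 with simplices:

  0-simplices (5): [0], [1], [2], [3], [4]
  1-simplices (10): [0,1], [0,2], [0,3], [0,4], [1,2], [1,3], [1,4], [2,3], [2,4], [3,4]
  2-simplices (5): [0,1,4], [0,2,3], [0,3,4], [1,2,3], [1,2,4]

Hence C_0 ≅ Z^5, C_1 ≅ Z^10, C_2 ≅ Z^5.

The boundary map ∂_1: C_1 → C_0 maps an edge to its endpoints' difference, ∂[p,q] = q − p.
As a 5×10 matrix over Z this has rank 4, with invariant factors (1,1,1,1).

Boundary ∂_2: C_2 → C_1 acts by ∂[p,q,r] = [q,r] − [p,r] + [p,q]. For instance
  ∂[1,2,4] = [2,4] − [1,4] + [1,2],
  ∂[1,2,3] = [2,3] − [1,3] + [1,2].
The resulting 10×5 matrix has rank 5, and its Smith normal form has invariant factors (1,1,1,1,1).

Reading off H_k = ker ∂_k / im ∂_{k+1}:

  H_0: rank C_0 − rank ∂_1 = 5 − 4 = 1, and the invariant factors of ∂_1 are all 1, so H_0 = Z.
  H_1: rank ker ∂_1 − rank ∂_2 = (10 − 4) − 5 = 1, and the invariant factors of ∂_2 are all 1, so H_1 = Z.
  H_2: rank ker ∂_2 − rank ∂_3 = (5 − 5) − 0 = 0, and there is no ∂_3, so H_2 = 0.

(K is a triangulation of the Möbius band.)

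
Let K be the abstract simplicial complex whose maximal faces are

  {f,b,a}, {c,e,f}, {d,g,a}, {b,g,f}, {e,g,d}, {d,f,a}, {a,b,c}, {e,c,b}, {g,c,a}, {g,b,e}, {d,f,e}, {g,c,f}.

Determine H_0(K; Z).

K has 7 vertices, 18 edges, 12 triangles.
rank ∂_0 = 0, rank ∂_1 = 6 ⇒ b_0 = 7 − 0 − 6 = 1; all invariant factors of ∂_1 are 1 so no torsion. So H_0 = Z.

H_0 ≅ Z.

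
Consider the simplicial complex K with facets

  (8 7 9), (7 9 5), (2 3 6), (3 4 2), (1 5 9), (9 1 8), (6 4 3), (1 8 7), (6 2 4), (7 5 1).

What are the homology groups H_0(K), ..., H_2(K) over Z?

H_0 ≅ Z^2,  H_1 = 0,  H_2 ≅ Z^2.

Fix the vertex order 1 < 2 < 3 < 4 < 5 < 6 < 7 < 8 < 9 and write every simplex with vertices in increasing order. Then dim K = 2 and the simplices of K are:

  0-simplices (9): [1], [2], [3], [4], [5], [6], [7], [8], [9]
  1-simplices (15): [1,5], [1,7], [1,8], [1,9], [2,3], [2,4], [2,6], [3,4], [3,6], [4,6], [5,7], [5,9], [7,8], [7,9], [8,9]
  2-simplices (10): [1,5,7], [1,5,9], [1,7,8], [1,8,9], [2,3,4], [2,3,6], [2,4,6], [3,4,6], [5,7,9], [7,8,9]

so the chain groups are C_0 ≅ Z^9, C_1 ≅ Z^15, C_2 ≅ Z^10.

Boundary ∂_1: C_1 → C_0 maps an edge to its endpoints' difference, ∂[p,q] = q − p. For instance
  ∂[3,4] = [4] − [3].
The resulting 9×15 matrix has rank 7, and its Smith normal form has invariant factors (1,1,1,1,1,1,1).

The boundary map ∂_2: C_2 → C_1 acts by ∂[p,q,r] = [q,r] − [p,r] + [p,q]. For instance
  ∂[2,3,6] = [3,6] − [2,6] + [2,3],
  ∂[2,3,4] = [3,4] − [2,4] + [2,3].
As a 15×10 matrix over Z this has rank 8, with invariant factors (1,1,1,1,1,1,1,1).

Computing H_k = (kernel of ∂_k) / (image of ∂_{k+1}):

  H_0: rank C_0 − rank ∂_1 = 9 − 7 = 2, and the invariant factors of ∂_1 are all 1, so H_0 = Z^2.
  H_1: rank ker ∂_1 − rank ∂_2 = (15 − 7) − 8 = 0, and the invariant factors of ∂_2 are all 1, so H_1 = 0.
  H_2: rank ker ∂_2 − rank ∂_3 = (10 − 8) − 0 = 2, and there is no ∂_3, so H_2 = Z^2.

(K is a triangulation of the disjoint union of the 2-sphere S^2 and the 2-sphere S^2.)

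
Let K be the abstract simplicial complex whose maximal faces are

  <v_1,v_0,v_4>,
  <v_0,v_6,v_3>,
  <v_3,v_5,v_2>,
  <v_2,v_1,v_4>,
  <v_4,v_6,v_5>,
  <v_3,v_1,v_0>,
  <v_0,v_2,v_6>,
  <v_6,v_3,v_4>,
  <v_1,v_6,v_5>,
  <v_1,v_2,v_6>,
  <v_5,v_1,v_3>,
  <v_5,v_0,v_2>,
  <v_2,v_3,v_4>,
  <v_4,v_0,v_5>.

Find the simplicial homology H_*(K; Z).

H_0 ≅ Z,  H_1 ≅ Z^2,  H_2 ≅ Z.

Take the total order v_0 < v_1 < v_2 < v_3 < v_4 < v_5 < v_6 on the vertex set. Then K (dimension 2) consists of the simplices:

  0-simplices (7): [v_0], [v_1], [v_2], [v_3], [v_4], [v_5], [v_6]
  1-simplices (21): (21 of them)
  2-simplices (14): (14 of them)

so the chain groups are C_0 ≅ Z^7, C_1 ≅ Z^21, C_2 ≅ Z^14.

Boundary ∂_1: C_1 → C_0 sends each edge [p,q] (with p < q) to q − p. For instance
  ∂[v_1,v_5] = [v_5] − [v_1].
The resulting 7×21 matrix has rank 6, and its Smith normal form has invariant factors (1,1,1,1,1,1).

∂_2: C_2 → C_1 acts by ∂[p,q,r] = [q,r] − [p,r] + [p,q]. For instance
  ∂[v_2,v_3,v_5] = [v_3,v_5] − [v_2,v_5] + [v_2,v_3],
  ∂[v_0,v_1,v_4] = [v_1,v_4] − [v_0,v_4] + [v_0,v_1].
The resulting 21×14 matrix has rank 13, and its Smith normal form has invariant factors (1,1,1,1,1,1,1,1,1,1,1,1,1).

From H_k ≅ ker(∂_k) / im(∂_{k+1}) we obtain:

  H_0: rank C_0 − rank ∂_1 = 7 − 6 = 1, and the invariant factors of ∂_1 are all 1, so H_0 ≅ Z.
  H_1: rank ker ∂_1 − rank ∂_2 = (21 − 6) − 13 = 2, and the invariant factors of ∂_2 are all 1, so H_1 ≅ Z^2.
  H_2: rank ker ∂_2 − rank ∂_3 = (14 − 13) − 0 = 1, and there is no ∂_3, so H_2 ≅ Z.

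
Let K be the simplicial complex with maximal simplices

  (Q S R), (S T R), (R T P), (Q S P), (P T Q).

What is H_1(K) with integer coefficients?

H_1 = Z.

Take the total order P < Q < R < S < T on the vertex set. Then K (dimension 2) consists of the simplices:

  0-simplices (5): P, Q, R, S, T
  1-simplices (10): PQ, PR, PS, PT, QR, QS, QT, RS, RT, ST
  2-simplices (5): PQS, PQT, PRT, QRS, RST

giving chain groups C_0 ≅ Z^5, C_1 ≅ Z^10, C_2 ≅ Z^5.

The boundary map ∂_1: C_1 → C_0 is given by ∂[p,q] = [q] − [p]. For instance
  ∂ST = T − S.
The 5×10 boundary matrix has rank 4 and Smith normal form diag(1,1,1,1).

Boundary ∂_2: C_2 → C_1 maps a triangle to the signed sum of its edges. For instance
  ∂QRS = RS − QS + QR,
  ∂PQT = QT − PT + PQ.
The resulting 10×5 matrix has rank 5, and its Smith normal form has invariant factors (1,1,1,1,1).

Reading off H_k = ker ∂_k / im ∂_{k+1}:

  H_1: rank ker ∂_1 − rank ∂_2 = (10 − 4) − 5 = 1, and the invariant factors of ∂_2 are all 1, so H_1 = Z.

(K is a triangulation of the Möbius band.)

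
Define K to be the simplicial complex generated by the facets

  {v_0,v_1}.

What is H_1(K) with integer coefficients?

H_1 ≅ 0.

Take the total order v_0 < v_1 on the vertex set. Then K (dimension 1) consists of the simplices:

  0-simplices (2): [v_0], [v_1]
  1-simplices (1): [v_0,v_1]

so the chain groups are C_0 ≅ Z^2, C_1 ≅ Z^1.

The boundary map ∂_1: C_1 → C_0 maps an edge to its endpoints' difference, ∂[p,q] = q − p.
The resulting 2×1 matrix has rank 1, and its Smith normal form has invariant factors (1).

Computing H_k = (kernel of ∂_k) / (image of ∂_{k+1}):

  H_1: rank ker ∂_1 − rank ∂_2 = (1 − 1) − 0 = 0, and there is no ∂_2, so H_1 = 0.

(K is a triangulation of the 1-simplex.)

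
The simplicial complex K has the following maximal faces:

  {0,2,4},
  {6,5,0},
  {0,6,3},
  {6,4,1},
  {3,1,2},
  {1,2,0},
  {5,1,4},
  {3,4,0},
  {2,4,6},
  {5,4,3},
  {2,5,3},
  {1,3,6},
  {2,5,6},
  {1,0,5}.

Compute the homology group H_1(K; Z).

Fix the vertex order 0 < 1 < 2 < 3 < 4 < 5 < 6 and write every simplex with vertices in increasing order. Then dim K = 2 and the simplices of K are:

  0-simplices (7): [0], [1], [2], [3], [4], [5], [6]
  1-simplices (21): [0,1], [0,2], [0,3], [0,4], [0,5], [0,6], [1,2], [1,3], [1,4], [1,5], [1,6], [2,3], [2,4], [2,5], [2,6], [3,4], [3,5], [3,6], [4,5], [4,6], [5,6]
  2-simplices (14): [0,1,2], [0,1,5], [0,2,4], [0,3,4], [0,3,6], [0,5,6], [1,2,3], [1,3,6], [1,4,5], [1,4,6], [2,3,5], [2,4,6], [2,5,6], [3,4,5]

Hence C_0 ≅ Z^7, C_1 ≅ Z^21, C_2 ≅ Z^14.

∂_1: C_1 → C_0 is given by ∂[p,q] = [q] − [p].
This gives a 7×21 integer matrix of rank 6; reducing to Smith normal form yields diagonal entries (1,1,1,1,1,1).

The boundary map ∂_2: C_2 → C_1 maps a triangle to the signed sum of its edges. For instance
  ∂[0,5,6] = [5,6] − [0,6] + [0,5],
  ∂[0,3,6] = [3,6] − [0,6] + [0,3].
As a 21×14 matrix over Z this has rank 13, with invariant factors (1,1,1,1,1,1,1,1,1,1,1,1,1).

Computing H_k = (kernel of ∂_k) / (image of ∂_{k+1}):

  H_1: rank ker ∂_1 − rank ∂_2 = (21 − 6) − 13 = 2, and the invariant factors of ∂_2 are all 1, so H_1 = Z^2.

H_1 ≅ Z^2.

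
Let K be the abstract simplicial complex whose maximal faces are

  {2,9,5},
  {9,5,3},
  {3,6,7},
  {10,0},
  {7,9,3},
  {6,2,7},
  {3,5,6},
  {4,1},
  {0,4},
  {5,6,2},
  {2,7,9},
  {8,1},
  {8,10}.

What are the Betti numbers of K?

b_0 = 2, b_1 = 1, b_2 = 1.

We work with the vertex ordering 0 < 1 < 2 < 3 < 4 < 5 < 6 < 7 < 8 < 9 < 10. The simplices of K, each written with vertices in increasing order, are:

  0-simplices (11): [0], [1], [2], [3], [4], [5], [6], [7], [8], [9], [10]
  1-simplices (17): [0,4], [0,10], [1,4], [1,8], [2,5], [2,6], [2,7], [2,9], [3,5], [3,6], [3,7], [3,9], [5,6], [5,9], [6,7], [7,9], [8,10]
  2-simplices (8): [2,5,6], [2,5,9], [2,6,7], [2,7,9], [3,5,6], [3,5,9], [3,6,7], [3,7,9]

giving chain groups C_0 ≅ Z^11, C_1 ≅ Z^17, C_2 ≅ Z^8.

Boundary ∂_1: C_1 → C_0 maps an edge to its endpoints' difference, ∂[p,q] = q − p. For instance
  ∂[5,6] = [6] − [5].
The resulting 11×17 matrix has rank 9, and its Smith normal form has invariant factors (1,1,1,1,1,1,1,1,1).

∂_2: C_2 → C_1 maps a triangle to the signed sum of its edges. For instance
  ∂[3,5,6] = [5,6] − [3,6] + [3,5],
  ∂[2,7,9] = [7,9] − [2,9] + [2,7].
This gives a 17×8 integer matrix of rank 7; reducing to Smith normal form yields diagonal entries (1,1,1,1,1,1,1).

Now H_k = ker ∂_k / im ∂_{k+1}, so:

  H_0: rank C_0 − rank ∂_1 = 11 − 9 = 2, and the invariant factors of ∂_1 are all 1, so H_0 = Z^2.
  H_1: rank ker ∂_1 − rank ∂_2 = (17 − 9) − 7 = 1, and the invariant factors of ∂_2 are all 1, so H_1 = Z.
  H_2: rank ker ∂_2 − rank ∂_3 = (8 − 7) − 0 = 1, and there is no ∂_3, so H_2 = Z.

As a check, the Euler characteristic is 11 − 17 + 8 = 2, which agrees with 2 − 1 + 1 = 2.

Hence the Betti numbers are b_0 = 2, b_1 = 1, b_2 = 1.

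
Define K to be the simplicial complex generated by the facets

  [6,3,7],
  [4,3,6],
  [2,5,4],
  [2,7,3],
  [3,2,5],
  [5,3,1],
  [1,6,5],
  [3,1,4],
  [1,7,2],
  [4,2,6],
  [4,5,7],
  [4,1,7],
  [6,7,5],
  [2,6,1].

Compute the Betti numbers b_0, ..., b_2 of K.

b_0 = 1, b_1 = 2, b_2 = 1.

Order the vertices as 1 < 2 < 3 < 4 < 5 < 6 < 7. Listing each simplex with vertices in this order, K has dimension 2 with simplices:

  0-simplices (7): [1], [2], [3], [4], [5], [6], [7]
  1-simplices (21): [1,2], [1,3], [1,4], [1,5], [1,6], [1,7], [2,3], [2,4], [2,5], [2,6], [2,7], [3,4], [3,5], [3,6], [3,7], [4,5], [4,6], [4,7], [5,6], [5,7], [6,7]
  2-simplices (14): [1,2,6], [1,2,7], [1,3,4], [1,3,5], [1,4,7], [1,5,6], [2,3,5], [2,3,7], [2,4,5], [2,4,6], [3,4,6], [3,6,7], [4,5,7], [5,6,7]

so the chain groups are C_0 ≅ Z^7, C_1 ≅ Z^21, C_2 ≅ Z^14.

The boundary map ∂_1: C_1 → C_0 is given by ∂[p,q] = [q] − [p].
The resulting 7×21 matrix has rank 6, and its Smith normal form has invariant factors (1,1,1,1,1,1).

Boundary ∂_2: C_2 → C_1 acts by ∂[p,q,r] = [q,r] − [p,r] + [p,q]. For instance
  ∂[1,3,4] = [3,4] − [1,4] + [1,3],
  ∂[1,3,5] = [3,5] − [1,5] + [1,3].
The resulting 21×14 matrix has rank 13, and its Smith normal form has invariant factors (1,1,1,1,1,1,1,1,1,1,1,1,1).

From H_k ≅ ker(∂_k) / im(∂_{k+1}) we obtain:

  H_0: rank C_0 − rank ∂_1 = 7 − 6 = 1, and the invariant factors of ∂_1 are all 1, so H_0 = Z.
  H_1: rank ker ∂_1 − rank ∂_2 = (21 − 6) − 13 = 2, and the invariant factors of ∂_2 are all 1, so H_1 = Z^2.
  H_2: rank ker ∂_2 − rank ∂_3 = (14 − 13) − 0 = 1, and there is no ∂_3, so H_2 = Z.

Hence the Betti numbers are b_0 = 1, b_1 = 2, b_2 = 1.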